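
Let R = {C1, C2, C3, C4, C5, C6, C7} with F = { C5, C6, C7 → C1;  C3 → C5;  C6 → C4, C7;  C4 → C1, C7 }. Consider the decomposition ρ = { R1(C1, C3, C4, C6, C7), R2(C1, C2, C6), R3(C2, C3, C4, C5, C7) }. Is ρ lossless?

No

Chase test. Columns are C1, C2, C3, C4, C5, C6, C7; row i has aⱼ where attribute j ∈ Ri, else bᵢⱼ.
Initial tableau (one row per fragment):
  row 1: a1 b12 a3 a4 b15 a6 a7
  row 2: a1 a2 b23 b24 b25 a6 b27
  row 3: b31 a2 a3 a4 a5 b36 a7
Rows 1 and 3 agree on C3; apply C3→C5 and equate their C5 entries.
Rows 1 and 2 agree on C6; apply C6→C4, C7 and equate their C4, C7 entries.
Rows 1 and 3 agree on C4; apply C4→C1, C7 and equate their C1, C7 entries.
No row becomes fully distinguished — the join is lossy.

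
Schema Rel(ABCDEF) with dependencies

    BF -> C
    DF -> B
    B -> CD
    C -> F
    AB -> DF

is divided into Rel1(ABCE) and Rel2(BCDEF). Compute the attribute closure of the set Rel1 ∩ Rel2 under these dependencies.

Rel1 ∩ Rel2 = {BCE}.
B → CD applies, adding D
C → F applies, adding F
Closure: {BCDEF}.

BCDEF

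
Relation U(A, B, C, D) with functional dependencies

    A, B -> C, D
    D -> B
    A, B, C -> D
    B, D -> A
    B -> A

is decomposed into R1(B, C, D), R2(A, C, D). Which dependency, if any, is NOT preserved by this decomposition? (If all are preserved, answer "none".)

none

A, B → C, D: restricted closure across fragments reaches C, D.
D → B lies within R1.
A, B, C → D: restricted closure across fragments reaches D.
B, D → A: restricted closure across fragments reaches A.
B → A: restricted closure across fragments reaches A.
Every dependency is enforceable on the fragments, so the decomposition is dependency-preserving.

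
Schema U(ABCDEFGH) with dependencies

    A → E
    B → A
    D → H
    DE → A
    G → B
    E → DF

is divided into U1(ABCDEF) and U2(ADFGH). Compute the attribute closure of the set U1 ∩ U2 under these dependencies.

ADEFH

U1 ∩ U2 = {ADF}.
A → E applies, adding E
D → H applies, adding H
Closure: {ADEFH}.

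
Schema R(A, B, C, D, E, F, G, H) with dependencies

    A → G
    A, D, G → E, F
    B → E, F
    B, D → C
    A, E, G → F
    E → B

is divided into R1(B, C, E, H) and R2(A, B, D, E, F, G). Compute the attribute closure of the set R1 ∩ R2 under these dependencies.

B, E, F

R1 ∩ R2 = {B, E}.
B → E, F applies, adding F
Closure: {B, E, F}.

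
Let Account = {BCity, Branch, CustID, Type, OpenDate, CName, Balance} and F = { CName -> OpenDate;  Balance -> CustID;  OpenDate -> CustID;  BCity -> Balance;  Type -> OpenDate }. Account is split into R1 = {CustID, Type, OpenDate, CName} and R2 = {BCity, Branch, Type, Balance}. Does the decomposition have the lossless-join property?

No

Common attributes: R1 ∩ R2 = {Type}.
Closure of {Type}: Type → OpenDate applies, adding OpenDate; OpenDate → CustID applies, adding CustID. So (Type)⁺ = {CustID, Type, OpenDate}.
The closure contains neither all of R1 = {CustID, Type, OpenDate, CName} nor all of R2 = {BCity, Branch, Type, Balance}, so the common attributes are not a superkey of either fragment. The join is lossy.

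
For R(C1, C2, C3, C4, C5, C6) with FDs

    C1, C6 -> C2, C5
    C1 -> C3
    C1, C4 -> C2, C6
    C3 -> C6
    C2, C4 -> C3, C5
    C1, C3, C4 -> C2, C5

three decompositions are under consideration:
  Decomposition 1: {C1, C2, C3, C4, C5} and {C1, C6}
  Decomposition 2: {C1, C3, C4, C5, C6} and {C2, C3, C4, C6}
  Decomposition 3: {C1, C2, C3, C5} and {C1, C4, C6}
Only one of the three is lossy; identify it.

Decomposition 2

Decomposition 1: common = {C1}, closure = {C1, C2, C3, C5, C6} → lossless.
Decomposition 2: common = {C3, C4, C6}, closure = {C3, C4, C6} → lossy.
Decomposition 3: common = {C1}, closure = {C1, C2, C3, C5, C6} → lossless.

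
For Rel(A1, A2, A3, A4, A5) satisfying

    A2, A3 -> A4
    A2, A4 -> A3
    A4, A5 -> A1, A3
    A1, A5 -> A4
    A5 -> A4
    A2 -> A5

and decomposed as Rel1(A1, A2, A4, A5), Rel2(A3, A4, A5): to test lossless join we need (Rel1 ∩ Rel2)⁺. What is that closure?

A1, A3, A4, A5

Rel1 ∩ Rel2 = {A4, A5}.
A4, A5 → A1, A3 applies, adding A1, A3
Closure: {A1, A3, A4, A5}.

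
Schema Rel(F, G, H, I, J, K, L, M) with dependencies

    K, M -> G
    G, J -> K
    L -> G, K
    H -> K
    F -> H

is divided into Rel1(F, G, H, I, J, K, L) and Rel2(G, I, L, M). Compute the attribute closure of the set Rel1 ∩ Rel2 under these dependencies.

G, I, K, L

Rel1 ∩ Rel2 = {G, I, L}.
L → G, K applies, adding K
Closure: {G, I, K, L}.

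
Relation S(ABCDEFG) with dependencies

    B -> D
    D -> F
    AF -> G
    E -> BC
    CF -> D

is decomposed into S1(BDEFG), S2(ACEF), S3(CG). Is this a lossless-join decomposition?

No

Chase test. Columns are ABCDEFG; row i has aⱼ where attribute j ∈ Si, else bᵢⱼ.
Initial tableau (one row per fragment):
  row 1: b11 a2 b13 a4 a5 a6 a7
  row 2: a1 b22 a3 b24 a5 a6 b27
  row 3: b31 b32 a3 b34 b35 b36 a7
Rows 1 and 2 agree on E; apply E→BC and equate their BC entries.
Rows 1 and 2 agree on CF; apply CF→D and equate their D entries.
No row becomes fully distinguished — the join is lossy.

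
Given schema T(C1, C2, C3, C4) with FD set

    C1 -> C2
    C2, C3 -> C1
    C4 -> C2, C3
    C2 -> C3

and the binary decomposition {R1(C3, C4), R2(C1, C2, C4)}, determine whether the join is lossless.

Yes

Common attributes: R1 ∩ R2 = {C4}.
Closure of {C4}: C4 → C2, C3 applies, adding C2, C3; C2, C3 → C1 applies, adding C1. So (C4)⁺ = {C1, C2, C3, C4}.
This closure contains every attribute of R1, so R1 ∩ R2 → R1. The join is lossless.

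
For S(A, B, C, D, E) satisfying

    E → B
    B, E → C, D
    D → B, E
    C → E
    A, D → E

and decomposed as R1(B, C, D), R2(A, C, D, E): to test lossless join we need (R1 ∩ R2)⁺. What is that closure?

R1 ∩ R2 = {C, D}.
D → B, E applies, adding B, E
Closure: {B, C, D, E}.

B, C, D, E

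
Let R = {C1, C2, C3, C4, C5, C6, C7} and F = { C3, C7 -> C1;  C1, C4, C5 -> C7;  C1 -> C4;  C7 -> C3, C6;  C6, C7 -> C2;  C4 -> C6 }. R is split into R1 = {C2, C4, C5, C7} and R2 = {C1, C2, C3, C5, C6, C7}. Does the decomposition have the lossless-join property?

Yes

Common attributes: R1 ∩ R2 = {C2, C5, C7}.
Closure of {C2, C5, C7}: C7 → C3, C6 applies, adding C3, C6; C3, C7 → C1 applies, adding C1; C1 → C4 applies, adding C4. So (C2, C5, C7)⁺ = {C1, C2, C3, C4, C5, C6, C7}.
This closure contains every attribute of R1, so R1 ∩ R2 → R1. The join is lossless.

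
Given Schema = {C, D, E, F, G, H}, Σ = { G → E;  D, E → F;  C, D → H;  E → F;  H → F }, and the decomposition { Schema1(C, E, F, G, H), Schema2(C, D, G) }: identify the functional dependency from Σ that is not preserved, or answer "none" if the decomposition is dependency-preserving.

C, D → H

Check C, D → H: no single fragment contains all of {C, D, H}, and the restricted closure of {C, D} across the fragments never reaches {H}.
G → E is preserved.
D, E → F is preserved.
E → F is preserved.
H → F is preserved.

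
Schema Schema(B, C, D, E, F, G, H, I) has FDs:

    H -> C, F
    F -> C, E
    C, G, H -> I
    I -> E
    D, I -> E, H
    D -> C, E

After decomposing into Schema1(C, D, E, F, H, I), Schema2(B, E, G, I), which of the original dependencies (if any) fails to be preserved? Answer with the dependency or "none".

C, G, H -> I

Check C, G, H → I: no single fragment contains all of {C, G, H, I}, and the restricted closure of {C, G, H} across the fragments never reaches {I}.
H → C, F is preserved.
F → C, E is preserved.
I → E is preserved.
D, I → E, H is preserved.
D → C, E is preserved.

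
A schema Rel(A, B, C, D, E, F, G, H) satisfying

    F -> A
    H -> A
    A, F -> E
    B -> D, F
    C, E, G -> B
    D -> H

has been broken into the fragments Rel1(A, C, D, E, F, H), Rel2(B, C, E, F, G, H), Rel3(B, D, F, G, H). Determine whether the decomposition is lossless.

Yes

Chase test. Columns are A, B, C, D, E, F, G, H; row i has aⱼ where attribute j ∈ Reli, else bᵢⱼ.
Initial tableau (one row per fragment):
  row 1: a1 b12 a3 a4 a5 a6 b17 a8
  row 2: b21 a2 a3 b24 a5 a6 a7 a8
  row 3: b31 a2 b33 a4 b35 a6 a7 a8
Rows 1 and 2 agree on F; apply F→A and equate their A entries.
Rows 1 and 3 agree on F; apply F→A and equate their A entries.
Rows 1 and 3 agree on A, F; apply A, F→E and equate their E entries.
Rows 2 and 3 agree on B; apply B→D, F and equate their D, F entries.
Row 2 is now all distinguished symbols — the join is lossless.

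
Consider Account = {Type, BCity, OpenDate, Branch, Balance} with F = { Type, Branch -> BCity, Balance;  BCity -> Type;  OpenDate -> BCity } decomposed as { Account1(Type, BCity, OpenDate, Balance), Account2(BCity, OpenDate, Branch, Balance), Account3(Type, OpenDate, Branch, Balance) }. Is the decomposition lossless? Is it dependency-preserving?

lossless but not dependency-preserving

Lossless test (chase): Rows 1 and 2 agree on BCity; apply BCity→Type and equate their Type entries. Rows 1 and 3 agree on OpenDate; apply OpenDate→BCity and equate their BCity entries. Row 2 is now all distinguished symbols — the join is lossless.
Dependency preservation: the restricted closure of {Type, Branch} across the fragments never reaches {BCity, Balance}, so Type, Branch → BCity, Balance cannot be enforced without a join — not preserved.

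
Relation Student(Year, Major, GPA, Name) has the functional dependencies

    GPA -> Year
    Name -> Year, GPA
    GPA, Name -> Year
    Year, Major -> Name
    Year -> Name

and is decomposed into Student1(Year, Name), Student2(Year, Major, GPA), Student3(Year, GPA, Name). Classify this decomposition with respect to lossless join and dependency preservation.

lossless and dependency-preserving

Lossless test (chase): Rows 1 and 3 agree on Name; apply Name→Year, GPA and equate their Year, GPA entries. Rows 1 and 2 agree on Year; apply Year→Name and equate their Name entries. Row 2 is now all distinguished symbols — the join is lossless.
Dependency preservation: Year, Major → Name is not contained in any single fragment, but the restricted closure of its left-hand side across the fragments still reaches the right-hand side; the remaining FDs each lie inside some fragment. All dependencies are preserved.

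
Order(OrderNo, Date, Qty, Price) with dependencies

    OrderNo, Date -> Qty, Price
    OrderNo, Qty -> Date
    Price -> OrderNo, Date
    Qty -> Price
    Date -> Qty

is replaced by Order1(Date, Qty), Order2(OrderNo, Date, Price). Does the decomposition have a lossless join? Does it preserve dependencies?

lossless and dependency-preserving

Lossless test: (Date)⁺ = {OrderNo, Date, Qty, Price}, which contains all of one fragment — lossless.
Dependency preservation: OrderNo, Date → Qty, Price; OrderNo, Qty → Date; Qty → Price are not contained in any single fragment, but the restricted closure of each left-hand side across the fragments still reaches the right-hand side; the remaining FDs each lie inside some fragment. All dependencies are preserved.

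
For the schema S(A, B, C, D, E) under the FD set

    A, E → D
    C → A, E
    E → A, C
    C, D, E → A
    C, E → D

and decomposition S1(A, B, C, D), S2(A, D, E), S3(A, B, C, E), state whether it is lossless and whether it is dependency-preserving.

lossless and dependency-preserving

Lossless test (chase): Rows 2 and 3 agree on A, E; apply A, E→D and equate their D entries. Rows 1 and 3 agree on C; apply C→A, E and equate their A, E entries. Rows 1 and 2 agree on E; apply E→A, C and equate their A, C entries. Row 1 is now all distinguished symbols — the join is lossless.
Dependency preservation: C, D, E → A; C, E → D are not contained in any single fragment, but the restricted closure of each left-hand side across the fragments still reaches the right-hand side; the remaining FDs each lie inside some fragment. All dependencies are preserved.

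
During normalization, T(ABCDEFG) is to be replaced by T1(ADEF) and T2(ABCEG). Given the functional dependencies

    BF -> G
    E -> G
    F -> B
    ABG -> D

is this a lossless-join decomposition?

Common attributes: T1 ∩ T2 = {AE}.
Closure of {AE}: E → G applies, adding G. So (AE)⁺ = {AEG}.
The closure contains neither all of T1 = {ADEF} nor all of T2 = {ABCEG}, so the common attributes are not a superkey of either fragment. The join is lossy.

No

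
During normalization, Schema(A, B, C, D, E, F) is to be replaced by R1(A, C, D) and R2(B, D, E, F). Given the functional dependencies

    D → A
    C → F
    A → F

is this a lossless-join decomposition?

No

Common attributes: R1 ∩ R2 = {D}.
Closure of {D}: D → A applies, adding A; A → F applies, adding F. So (D)⁺ = {A, D, F}.
The closure contains neither all of R1 = {A, C, D} nor all of R2 = {B, D, E, F}, so the common attributes are not a superkey of either fragment. The join is lossy.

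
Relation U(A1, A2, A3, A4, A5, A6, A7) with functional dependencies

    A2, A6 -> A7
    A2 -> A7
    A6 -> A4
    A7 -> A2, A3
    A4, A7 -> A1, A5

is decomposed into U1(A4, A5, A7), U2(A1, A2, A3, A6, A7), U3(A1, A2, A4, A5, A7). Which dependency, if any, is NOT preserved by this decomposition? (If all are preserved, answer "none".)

A6 -> A4

Check A6 → A4: no single fragment contains all of {A4, A6}, and the restricted closure of {A6} across the fragments never reaches {A4}.
A2, A6 → A7 is preserved.
A2 → A7 is preserved.
A7 → A2, A3 is preserved.
A4, A7 → A1, A5 is preserved.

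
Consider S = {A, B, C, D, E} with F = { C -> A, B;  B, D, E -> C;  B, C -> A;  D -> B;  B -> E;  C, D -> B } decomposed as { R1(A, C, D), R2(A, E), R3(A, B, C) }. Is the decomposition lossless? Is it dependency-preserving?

Lossless test (chase): Rows 1 and 3 agree on C; apply C→A, B and equate their A, B entries. Rows 1 and 3 agree on B; apply B→E and equate their E entries. No row becomes fully distinguished — the join is lossy.
Dependency preservation: the restricted closure of {B} across the fragments never reaches {E}, so B → E cannot be enforced without a join — not preserved.

lossy and not dependency-preserving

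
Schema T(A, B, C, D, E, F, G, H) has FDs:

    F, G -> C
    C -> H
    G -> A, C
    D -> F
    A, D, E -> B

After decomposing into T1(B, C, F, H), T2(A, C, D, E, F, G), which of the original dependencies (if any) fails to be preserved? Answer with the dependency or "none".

A, D, E -> B

Check A, D, E → B: no single fragment contains all of {A, B, D, E}, and the restricted closure of {A, D, E} across the fragments never reaches {B}.
F, G → C is preserved.
C → H is preserved.
G → A, C is preserved.
D → F is preserved.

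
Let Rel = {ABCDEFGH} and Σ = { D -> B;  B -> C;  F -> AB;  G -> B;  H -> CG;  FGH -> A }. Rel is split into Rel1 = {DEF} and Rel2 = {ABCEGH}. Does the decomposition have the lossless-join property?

Common attributes: Rel1 ∩ Rel2 = {E}.
No dependency enlarges {E}, so (E)⁺ = {E}.
The closure contains neither all of Rel1 = {DEF} nor all of Rel2 = {ABCEGH}, so the common attributes are not a superkey of either fragment. The join is lossy.

No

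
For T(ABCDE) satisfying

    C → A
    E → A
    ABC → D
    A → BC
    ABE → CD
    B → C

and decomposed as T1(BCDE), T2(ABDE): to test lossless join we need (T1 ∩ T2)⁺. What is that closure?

ABCDE

T1 ∩ T2 = {BDE}.
E → A applies, adding A
A → BC applies, adding C
Closure: {ABCDE}.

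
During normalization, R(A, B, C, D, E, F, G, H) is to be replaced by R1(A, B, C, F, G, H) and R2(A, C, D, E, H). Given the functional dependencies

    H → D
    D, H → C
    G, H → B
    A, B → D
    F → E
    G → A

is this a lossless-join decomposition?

No

Common attributes: R1 ∩ R2 = {A, C, H}.
Closure of {A, C, H}: H → D applies, adding D. So (A, C, H)⁺ = {A, C, D, H}.
The closure contains neither all of R1 = {A, B, C, F, G, H} nor all of R2 = {A, C, D, E, H}, so the common attributes are not a superkey of either fragment. The join is lossy.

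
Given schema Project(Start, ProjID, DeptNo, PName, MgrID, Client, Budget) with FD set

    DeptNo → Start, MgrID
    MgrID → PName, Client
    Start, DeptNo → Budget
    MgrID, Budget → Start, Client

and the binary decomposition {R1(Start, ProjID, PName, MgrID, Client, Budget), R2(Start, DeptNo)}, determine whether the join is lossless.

Common attributes: R1 ∩ R2 = {Start}.
No dependency enlarges {Start}, so (Start)⁺ = {Start}.
The closure contains neither all of R1 = {Start, ProjID, PName, MgrID, Client, Budget} nor all of R2 = {Start, DeptNo}, so the common attributes are not a superkey of either fragment. The join is lossy.

No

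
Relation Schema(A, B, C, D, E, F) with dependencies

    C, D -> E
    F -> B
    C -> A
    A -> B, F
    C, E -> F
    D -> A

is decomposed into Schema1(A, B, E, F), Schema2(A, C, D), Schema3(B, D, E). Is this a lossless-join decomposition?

Chase test. Columns are A, B, C, D, E, F; row i has aⱼ where attribute j ∈ Schemai, else bᵢⱼ.
Initial tableau (one row per fragment):
  row 1: a1 a2 b13 b14 a5 a6
  row 2: a1 b22 a3 a4 b25 b26
  row 3: b31 a2 b33 a4 a5 b36
Rows 1 and 2 agree on A; apply A→B, F and equate their B, F entries.
Rows 2 and 3 agree on D; apply D→A and equate their A entries.
Rows 1 and 3 agree on A; apply A→B, F and equate their B, F entries.
No row becomes fully distinguished — the join is lossy.

No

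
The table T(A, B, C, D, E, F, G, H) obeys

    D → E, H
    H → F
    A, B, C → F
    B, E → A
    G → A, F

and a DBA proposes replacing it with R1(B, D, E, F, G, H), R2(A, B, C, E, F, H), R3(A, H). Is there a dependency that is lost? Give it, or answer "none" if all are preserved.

Check G → A, F: no single fragment contains all of {A, F, G}, and the restricted closure of {G} across the fragments never reaches {A, F}.
D → E, H is preserved.
H → F is preserved.
A, B, C → F is preserved.
B, E → A is preserved.

G → A, F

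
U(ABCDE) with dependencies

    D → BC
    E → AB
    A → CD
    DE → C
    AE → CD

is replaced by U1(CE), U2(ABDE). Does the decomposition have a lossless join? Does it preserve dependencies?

lossless but not dependency-preserving

Lossless test: (E)⁺ = {ABCDE}, which contains all of one fragment — lossless.
Dependency preservation: the restricted closure of {D} across the fragments never reaches {BC}, so D → BC cannot be enforced without a join — not preserved.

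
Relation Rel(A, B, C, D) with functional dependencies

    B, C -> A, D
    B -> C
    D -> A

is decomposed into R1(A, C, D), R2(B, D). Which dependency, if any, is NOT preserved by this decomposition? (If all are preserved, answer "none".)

Check B → C: no single fragment contains all of {B, C}, and the restricted closure of {B} across the fragments never reaches {C}.
B, C → A, D is preserved.
D → A is preserved.

B -> C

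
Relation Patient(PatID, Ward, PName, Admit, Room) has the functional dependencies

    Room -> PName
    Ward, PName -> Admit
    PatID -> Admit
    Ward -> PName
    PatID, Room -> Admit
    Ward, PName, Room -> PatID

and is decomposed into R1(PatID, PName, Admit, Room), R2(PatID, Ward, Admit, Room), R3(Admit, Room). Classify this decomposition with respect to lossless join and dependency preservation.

lossless but not dependency-preserving

Lossless test (chase): Rows 1 and 2 agree on Room; apply Room→PName and equate their PName entries. Rows 1 and 3 agree on Room; apply Room→PName and equate their PName entries. Row 2 is now all distinguished symbols — the join is lossless.
Dependency preservation: the restricted closure of {Ward} across the fragments never reaches {PName}, so Ward → PName cannot be enforced without a join — not preserved.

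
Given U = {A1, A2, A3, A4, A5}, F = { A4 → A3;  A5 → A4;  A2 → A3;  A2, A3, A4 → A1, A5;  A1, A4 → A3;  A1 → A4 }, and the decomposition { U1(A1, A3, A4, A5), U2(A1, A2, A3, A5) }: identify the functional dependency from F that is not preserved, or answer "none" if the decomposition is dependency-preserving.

A2, A3, A4 → A1, A5

Check A2, A3, A4 → A1, A5: no single fragment contains all of {A1, A2, A3, A4, A5}, and the restricted closure of {A2, A3, A4} across the fragments never reaches {A1, A5}.
A4 → A3 is preserved.
A5 → A4 is preserved.
A2 → A3 is preserved.
A1, A4 → A3 is preserved.
A1 → A4 is preserved.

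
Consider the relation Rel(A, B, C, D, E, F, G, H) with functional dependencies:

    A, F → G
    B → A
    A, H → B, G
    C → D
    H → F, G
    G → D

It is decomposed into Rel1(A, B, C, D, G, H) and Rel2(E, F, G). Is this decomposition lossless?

No

Common attributes: Rel1 ∩ Rel2 = {G}.
Closure of {G}: G → D applies, adding D. So (G)⁺ = {D, G}.
The closure contains neither all of Rel1 = {A, B, C, D, G, H} nor all of Rel2 = {E, F, G}, so the common attributes are not a superkey of either fragment. The join is lossy.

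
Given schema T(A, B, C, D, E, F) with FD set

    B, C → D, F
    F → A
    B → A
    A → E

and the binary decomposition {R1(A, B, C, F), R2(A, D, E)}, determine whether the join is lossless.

No

Common attributes: R1 ∩ R2 = {A}.
Closure of {A}: A → E applies, adding E. So (A)⁺ = {A, E}.
The closure contains neither all of R1 = {A, B, C, F} nor all of R2 = {A, D, E}, so the common attributes are not a superkey of either fragment. The join is lossy.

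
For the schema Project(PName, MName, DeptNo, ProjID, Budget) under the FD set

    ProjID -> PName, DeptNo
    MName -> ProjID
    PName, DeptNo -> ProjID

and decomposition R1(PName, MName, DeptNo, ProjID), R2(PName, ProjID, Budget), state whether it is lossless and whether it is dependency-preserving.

Lossless test: (PName, ProjID)⁺ = {PName, DeptNo, ProjID}, which is a superkey of neither fragment — lossy.
Dependency preservation: every FD's attributes lie within a single fragment, so each can be enforced locally — preserved.

lossy but dependency-preserving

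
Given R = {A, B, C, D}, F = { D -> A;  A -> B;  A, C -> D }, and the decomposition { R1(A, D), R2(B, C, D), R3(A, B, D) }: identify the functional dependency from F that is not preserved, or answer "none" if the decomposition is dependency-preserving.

Check A, C → D: no single fragment contains all of {A, C, D}, and the restricted closure of {A, C} across the fragments never reaches {D}.
D → A is preserved.
A → B is preserved.

A, C -> D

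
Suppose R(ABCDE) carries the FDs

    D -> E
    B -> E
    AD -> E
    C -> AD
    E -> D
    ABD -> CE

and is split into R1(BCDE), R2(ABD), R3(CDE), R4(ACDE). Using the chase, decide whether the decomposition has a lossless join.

Yes

Chase test. Columns are ABCDE; row i has aⱼ where attribute j ∈ Ri, else bᵢⱼ.
Initial tableau (one row per fragment):
  row 1: b11 a2 a3 a4 a5
  row 2: a1 a2 b23 a4 b25
  row 3: b31 b32 a3 a4 a5
  row 4: a1 b42 a3 a4 a5
Rows 1 and 2 agree on D; apply D→E and equate their E entries.
Rows 1 and 3 agree on C; apply C→AD and equate their AD entries.
Rows 1 and 4 agree on C; apply C→AD and equate their AD entries.
Rows 1 and 2 agree on ABD; apply ABD→CE and equate their CE entries.
Row 1 is now all distinguished symbols — the join is lossless.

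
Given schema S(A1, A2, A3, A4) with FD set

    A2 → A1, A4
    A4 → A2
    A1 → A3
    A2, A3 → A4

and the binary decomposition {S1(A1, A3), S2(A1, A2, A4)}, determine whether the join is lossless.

Common attributes: S1 ∩ S2 = {A1}.
Closure of {A1}: A1 → A3 applies, adding A3. So (A1)⁺ = {A1, A3}.
This closure contains every attribute of S1, so S1 ∩ S2 → S1. The join is lossless.

Yes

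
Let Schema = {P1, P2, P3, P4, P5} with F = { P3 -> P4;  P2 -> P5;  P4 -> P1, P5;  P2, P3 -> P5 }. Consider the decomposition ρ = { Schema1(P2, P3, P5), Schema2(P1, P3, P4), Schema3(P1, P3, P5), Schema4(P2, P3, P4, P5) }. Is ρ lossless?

Chase test. Columns are P1, P2, P3, P4, P5; row i has aⱼ where attribute j ∈ Schemai, else bᵢⱼ.
Initial tableau (one row per fragment):
  row 1: b11 a2 a3 b14 a5
  row 2: a1 b22 a3 a4 b25
  row 3: a1 b32 a3 b34 a5
  row 4: b41 a2 a3 a4 a5
Rows 1 and 2 agree on P3; apply P3→P4 and equate their P4 entries.
Rows 1 and 3 agree on P3; apply P3→P4 and equate their P4 entries.
Rows 1 and 2 agree on P4; apply P4→P1, P5 and equate their P1, P5 entries.
Rows 1 and 4 agree on P4; apply P4→P1, P5 and equate their P1, P5 entries.
Row 1 is now all distinguished symbols — the join is lossless.

Yes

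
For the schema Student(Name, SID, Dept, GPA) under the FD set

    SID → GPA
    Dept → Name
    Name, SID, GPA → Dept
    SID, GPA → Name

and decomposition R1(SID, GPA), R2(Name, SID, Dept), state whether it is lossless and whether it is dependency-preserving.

Lossless test: (SID)⁺ = {Name, SID, Dept, GPA}, which contains all of one fragment — lossless.
Dependency preservation: Name, SID, GPA → Dept; SID, GPA → Name are not contained in any single fragment, but the restricted closure of each left-hand side across the fragments still reaches the right-hand side; the remaining FDs each lie inside some fragment. All dependencies are preserved.

lossless and dependency-preserving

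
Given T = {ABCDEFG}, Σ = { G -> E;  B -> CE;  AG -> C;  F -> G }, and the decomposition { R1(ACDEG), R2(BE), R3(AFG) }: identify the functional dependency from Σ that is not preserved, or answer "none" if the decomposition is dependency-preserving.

Check B → CE: no single fragment contains all of {BCE}, and the restricted closure of {B} across the fragments never reaches {CE}.
G → E is preserved.
AG → C is preserved.
F → G is preserved.

B -> CE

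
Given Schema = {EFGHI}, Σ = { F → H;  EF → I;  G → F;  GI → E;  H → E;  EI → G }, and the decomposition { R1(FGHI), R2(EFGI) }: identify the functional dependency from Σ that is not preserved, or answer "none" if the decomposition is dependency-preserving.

Check H → E: no single fragment contains all of {EH}, and the restricted closure of {H} across the fragments never reaches {E}.
F → H is preserved.
EF → I is preserved.
G → F is preserved.
GI → E is preserved.
EI → G is preserved.

H → E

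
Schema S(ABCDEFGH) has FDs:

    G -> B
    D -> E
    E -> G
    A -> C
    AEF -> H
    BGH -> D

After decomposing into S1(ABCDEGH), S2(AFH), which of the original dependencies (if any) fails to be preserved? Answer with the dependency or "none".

Check AEF → H: no single fragment contains all of {AEFH}, and the restricted closure of {AEF} across the fragments never reaches {H}.
G → B is preserved.
D → E is preserved.
E → G is preserved.
A → C is preserved.
BGH → D is preserved.

AEF -> H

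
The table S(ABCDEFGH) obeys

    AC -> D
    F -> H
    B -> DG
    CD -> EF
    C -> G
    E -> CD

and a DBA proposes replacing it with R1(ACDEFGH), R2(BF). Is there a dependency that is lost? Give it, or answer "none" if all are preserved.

Check B → DG: no single fragment contains all of {BDG}, and the restricted closure of {B} across the fragments never reaches {DG}.
AC → D is preserved.
F → H is preserved.
CD → EF is preserved.
C → G is preserved.
E → CD is preserved.

B -> DG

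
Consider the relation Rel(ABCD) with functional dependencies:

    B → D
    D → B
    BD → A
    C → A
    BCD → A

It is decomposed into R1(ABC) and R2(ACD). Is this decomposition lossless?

Common attributes: R1 ∩ R2 = {AC}.
No dependency enlarges {AC}, so (AC)⁺ = {AC}.
The closure contains neither all of R1 = {ABC} nor all of R2 = {ACD}, so the common attributes are not a superkey of either fragment. The join is lossy.

No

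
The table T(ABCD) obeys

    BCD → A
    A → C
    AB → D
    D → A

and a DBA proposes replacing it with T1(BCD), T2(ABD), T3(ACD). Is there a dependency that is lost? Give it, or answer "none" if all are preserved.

none

BCD → A: restricted closure across fragments reaches A.
A → C lies within T3.
AB → D lies within T2.
D → A lies within T2.
Every dependency is enforceable on the fragments, so the decomposition is dependency-preserving.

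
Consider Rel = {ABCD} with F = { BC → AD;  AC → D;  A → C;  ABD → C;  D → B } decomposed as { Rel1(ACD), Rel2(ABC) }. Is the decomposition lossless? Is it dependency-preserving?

Lossless test: (AC)⁺ = {ABCD}, which contains all of one fragment — lossless.
Dependency preservation: the restricted closure of {D} across the fragments never reaches {B}, so D → B cannot be enforced without a join — not preserved.

lossless but not dependency-preserving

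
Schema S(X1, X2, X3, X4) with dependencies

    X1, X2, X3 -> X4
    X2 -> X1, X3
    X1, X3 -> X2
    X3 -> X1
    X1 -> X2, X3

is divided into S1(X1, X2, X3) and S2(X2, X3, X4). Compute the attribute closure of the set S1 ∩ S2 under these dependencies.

X1, X2, X3, X4

S1 ∩ S2 = {X2, X3}.
X2 → X1, X3 applies, adding X1
X1, X2, X3 → X4 applies, adding X4
Closure: {X1, X2, X3, X4}.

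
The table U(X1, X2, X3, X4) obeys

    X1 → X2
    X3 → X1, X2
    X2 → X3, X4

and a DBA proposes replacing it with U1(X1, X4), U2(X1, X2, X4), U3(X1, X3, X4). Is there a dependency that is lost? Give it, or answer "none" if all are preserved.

none

X1 → X2 lies within U2.
X3 → X1, X2: restricted closure across fragments reaches X1, X2.
X2 → X3, X4: restricted closure across fragments reaches X3, X4.
Every dependency is enforceable on the fragments, so the decomposition is dependency-preserving.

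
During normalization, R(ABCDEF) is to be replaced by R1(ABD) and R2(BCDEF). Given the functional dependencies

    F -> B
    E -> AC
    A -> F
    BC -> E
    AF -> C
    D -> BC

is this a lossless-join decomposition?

Common attributes: R1 ∩ R2 = {BD}.
Closure of {BD}: D → BC applies, adding C; BC → E applies, adding E; E → AC applies, adding A; A → F applies, adding F. So (BD)⁺ = {ABCDEF}.
This closure contains every attribute of R1, so R1 ∩ R2 → R1. The join is lossless.

Yes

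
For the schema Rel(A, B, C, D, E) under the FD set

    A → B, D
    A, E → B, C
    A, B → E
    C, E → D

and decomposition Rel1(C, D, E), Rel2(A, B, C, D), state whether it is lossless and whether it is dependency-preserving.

lossy and not dependency-preserving

Lossless test: (C, D)⁺ = {C, D}, which is a superkey of neither fragment — lossy.
Dependency preservation: the restricted closure of {A, B} across the fragments never reaches {E}, so A, B → E cannot be enforced without a join — not preserved.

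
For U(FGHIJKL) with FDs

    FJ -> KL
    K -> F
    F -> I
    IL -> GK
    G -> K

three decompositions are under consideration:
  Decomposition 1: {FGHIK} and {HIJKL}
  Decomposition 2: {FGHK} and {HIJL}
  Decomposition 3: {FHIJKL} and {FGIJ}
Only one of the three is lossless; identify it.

Decomposition 1: common = {HIK}, closure = {FHIK} → lossy.
Decomposition 2: common = {H}, closure = {H} → lossy.
Decomposition 3: common = {FIJ}, closure = {FGIJKL} → lossless.

Decomposition 3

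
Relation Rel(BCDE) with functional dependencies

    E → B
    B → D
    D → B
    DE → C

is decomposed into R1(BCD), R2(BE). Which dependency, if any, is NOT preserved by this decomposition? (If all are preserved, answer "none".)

DE → C

Check DE → C: no single fragment contains all of {CDE}, and the restricted closure of {DE} across the fragments never reaches {C}.
E → B is preserved.
B → D is preserved.
D → B is preserved.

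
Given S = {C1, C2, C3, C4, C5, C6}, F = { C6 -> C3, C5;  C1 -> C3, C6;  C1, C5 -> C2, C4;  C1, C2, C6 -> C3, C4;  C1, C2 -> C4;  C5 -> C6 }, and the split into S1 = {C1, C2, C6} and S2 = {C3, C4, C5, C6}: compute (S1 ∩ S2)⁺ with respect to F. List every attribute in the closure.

S1 ∩ S2 = {C6}.
C6 → C3, C5 applies, adding C3, C5
Closure: {C3, C5, C6}.

C3, C5, C6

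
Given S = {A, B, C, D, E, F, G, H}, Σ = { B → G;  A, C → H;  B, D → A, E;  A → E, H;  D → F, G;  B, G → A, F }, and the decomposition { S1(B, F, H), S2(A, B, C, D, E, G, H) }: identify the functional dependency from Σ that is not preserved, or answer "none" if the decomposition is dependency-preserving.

D → F, G

Check D → F, G: no single fragment contains all of {D, F, G}, and the restricted closure of {D} across the fragments never reaches {F, G}.
B → G is preserved.
A, C → H is preserved.
B, D → A, E is preserved.
A → E, H is preserved.
B, G → A, F is preserved.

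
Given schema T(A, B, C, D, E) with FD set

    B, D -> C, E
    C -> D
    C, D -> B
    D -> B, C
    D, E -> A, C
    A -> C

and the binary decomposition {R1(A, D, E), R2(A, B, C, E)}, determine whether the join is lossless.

Yes

Common attributes: R1 ∩ R2 = {A, E}.
Closure of {A, E}: A → C applies, adding C; C → D applies, adding D; C, D → B applies, adding B. So (A, E)⁺ = {A, B, C, D, E}.
This closure contains every attribute of R1, so R1 ∩ R2 → R1. The join is lossless.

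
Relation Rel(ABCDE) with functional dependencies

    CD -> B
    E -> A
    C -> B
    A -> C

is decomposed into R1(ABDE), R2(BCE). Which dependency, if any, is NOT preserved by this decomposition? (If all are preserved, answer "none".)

A -> C

Check A → C: no single fragment contains all of {AC}, and the restricted closure of {A} across the fragments never reaches {C}.
CD → B is preserved.
E → A is preserved.
C → B is preserved.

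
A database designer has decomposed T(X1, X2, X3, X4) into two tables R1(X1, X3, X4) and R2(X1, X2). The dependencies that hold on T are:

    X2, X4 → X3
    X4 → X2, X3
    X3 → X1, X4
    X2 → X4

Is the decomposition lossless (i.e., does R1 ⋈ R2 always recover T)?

Common attributes: R1 ∩ R2 = {X1}.
No dependency enlarges {X1}, so (X1)⁺ = {X1}.
The closure contains neither all of R1 = {X1, X3, X4} nor all of R2 = {X1, X2}, so the common attributes are not a superkey of either fragment. The join is lossy.

No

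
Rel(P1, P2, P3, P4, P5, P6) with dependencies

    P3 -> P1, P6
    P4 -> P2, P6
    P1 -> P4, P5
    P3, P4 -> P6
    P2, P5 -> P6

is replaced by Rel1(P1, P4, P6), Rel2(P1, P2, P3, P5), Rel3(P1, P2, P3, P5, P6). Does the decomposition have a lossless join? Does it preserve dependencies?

lossless but not dependency-preserving

Lossless test (chase): Rows 2 and 3 agree on P3; apply P3→P1, P6 and equate their P1, P6 entries. Rows 1 and 2 agree on P1; apply P1→P4, P5 and equate their P4, P5 entries. Rows 1 and 3 agree on P1; apply P1→P4, P5 and equate their P4, P5 entries. Rows 1 and 2 agree on P4; apply P4→P2, P6 and equate their P2, P6 entries. Row 2 is now all distinguished symbols — the join is lossless.
Dependency preservation: the restricted closure of {P4} across the fragments never reaches {P2, P6}, so P4 → P2, P6 cannot be enforced without a join — not preserved.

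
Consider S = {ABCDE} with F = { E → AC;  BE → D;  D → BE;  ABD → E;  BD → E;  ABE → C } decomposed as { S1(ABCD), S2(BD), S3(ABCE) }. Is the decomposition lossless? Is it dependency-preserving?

Lossless test (chase): Rows 1 and 2 agree on D; apply D→BE and equate their BE entries. Rows 1 and 2 agree on E; apply E→AC and equate their AC entries. No row becomes fully distinguished — the join is lossy.
Dependency preservation: the restricted closure of {BE} across the fragments never reaches {D}, so BE → D cannot be enforced without a join — not preserved.

lossy and not dependency-preserving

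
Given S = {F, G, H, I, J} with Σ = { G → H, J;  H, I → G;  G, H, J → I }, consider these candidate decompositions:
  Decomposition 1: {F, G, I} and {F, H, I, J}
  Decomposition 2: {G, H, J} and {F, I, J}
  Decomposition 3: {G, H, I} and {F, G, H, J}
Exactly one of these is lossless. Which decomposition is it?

Decomposition 1: common = {F, I}, closure = {F, I} → lossy.
Decomposition 2: common = {J}, closure = {J} → lossy.
Decomposition 3: common = {G, H}, closure = {G, H, I, J} → lossless.

Decomposition 3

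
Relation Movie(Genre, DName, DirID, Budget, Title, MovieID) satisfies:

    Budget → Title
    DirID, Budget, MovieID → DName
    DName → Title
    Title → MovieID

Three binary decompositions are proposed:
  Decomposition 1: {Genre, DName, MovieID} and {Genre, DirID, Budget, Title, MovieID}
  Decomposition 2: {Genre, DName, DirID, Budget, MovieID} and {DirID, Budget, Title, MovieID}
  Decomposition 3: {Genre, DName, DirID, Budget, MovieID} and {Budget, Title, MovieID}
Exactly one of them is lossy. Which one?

Decomposition 1: common = {Genre, MovieID}, closure = {Genre, MovieID} → lossy.
Decomposition 2: common = {DirID, Budget, MovieID}, closure = {DName, DirID, Budget, Title, MovieID} → lossless.
Decomposition 3: common = {Budget, MovieID}, closure = {Budget, Title, MovieID} → lossless.

Decomposition 1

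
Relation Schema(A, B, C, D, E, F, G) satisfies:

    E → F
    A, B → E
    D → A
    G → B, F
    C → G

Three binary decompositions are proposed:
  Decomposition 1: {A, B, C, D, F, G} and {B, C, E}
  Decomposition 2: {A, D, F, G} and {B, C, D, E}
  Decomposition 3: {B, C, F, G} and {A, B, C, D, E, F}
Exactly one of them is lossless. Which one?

Decomposition 1: common = {B, C}, closure = {B, C, F, G} → lossy.
Decomposition 2: common = {D}, closure = {A, D} → lossy.
Decomposition 3: common = {B, C, F}, closure = {B, C, F, G} → lossless.

Decomposition 3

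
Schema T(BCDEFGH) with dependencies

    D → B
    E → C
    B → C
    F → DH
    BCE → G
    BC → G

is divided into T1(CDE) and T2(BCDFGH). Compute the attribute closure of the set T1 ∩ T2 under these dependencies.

T1 ∩ T2 = {CD}.
D → B applies, adding B
BC → G applies, adding G
Closure: {BCDG}.

BCDG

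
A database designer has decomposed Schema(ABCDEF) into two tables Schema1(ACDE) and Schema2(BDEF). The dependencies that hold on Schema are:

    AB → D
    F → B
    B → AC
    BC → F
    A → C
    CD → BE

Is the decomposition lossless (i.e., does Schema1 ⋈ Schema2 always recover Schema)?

No

Common attributes: Schema1 ∩ Schema2 = {DE}.
No dependency enlarges {DE}, so (DE)⁺ = {DE}.
The closure contains neither all of Schema1 = {ACDE} nor all of Schema2 = {BDEF}, so the common attributes are not a superkey of either fragment. The join is lossy.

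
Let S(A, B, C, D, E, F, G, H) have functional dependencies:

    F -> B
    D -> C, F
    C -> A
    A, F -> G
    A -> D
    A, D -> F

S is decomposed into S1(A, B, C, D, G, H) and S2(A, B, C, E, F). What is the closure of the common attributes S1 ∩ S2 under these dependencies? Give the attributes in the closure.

A, B, C, D, F, G

S1 ∩ S2 = {A, B, C}.
A → D applies, adding D
A, D → F applies, adding F
A, F → G applies, adding G
Closure: {A, B, C, D, F, G}.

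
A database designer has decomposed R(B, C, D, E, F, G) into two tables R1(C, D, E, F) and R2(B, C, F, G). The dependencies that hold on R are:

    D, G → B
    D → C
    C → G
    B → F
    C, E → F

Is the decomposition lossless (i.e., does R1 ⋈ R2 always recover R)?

Common attributes: R1 ∩ R2 = {C, F}.
Closure of {C, F}: C → G applies, adding G. So (C, F)⁺ = {C, F, G}.
The closure contains neither all of R1 = {C, D, E, F} nor all of R2 = {B, C, F, G}, so the common attributes are not a superkey of either fragment. The join is lossy.

No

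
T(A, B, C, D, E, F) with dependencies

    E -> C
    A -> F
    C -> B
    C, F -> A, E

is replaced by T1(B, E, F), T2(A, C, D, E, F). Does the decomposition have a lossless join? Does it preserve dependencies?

Lossless test: (E, F)⁺ = {A, B, C, E, F}, which contains all of one fragment — lossless.
Dependency preservation: the restricted closure of {C} across the fragments never reaches {B}, so C → B cannot be enforced without a join — not preserved.

lossless but not dependency-preserving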